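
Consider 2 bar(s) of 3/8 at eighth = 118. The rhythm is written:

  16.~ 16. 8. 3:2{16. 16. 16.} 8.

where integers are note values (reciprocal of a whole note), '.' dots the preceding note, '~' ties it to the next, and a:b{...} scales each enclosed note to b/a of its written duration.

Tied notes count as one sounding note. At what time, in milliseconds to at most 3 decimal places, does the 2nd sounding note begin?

note 2 onset = 3/2b = 762.712ms

1. 0.0ms @ 0 + 762.712ms (3/2)
2. 762.712ms @ 3/2 + 762.712ms (3/2)
3. 1525.424ms @ 3 + 254.237ms (1/2)
4. 1779.661ms @ 7/2 + 254.237ms (1/2)
5. 2033.898ms @ 4 + 254.237ms (1/2)
6. 2288.136ms @ 9/2 + 762.712ms (3/2)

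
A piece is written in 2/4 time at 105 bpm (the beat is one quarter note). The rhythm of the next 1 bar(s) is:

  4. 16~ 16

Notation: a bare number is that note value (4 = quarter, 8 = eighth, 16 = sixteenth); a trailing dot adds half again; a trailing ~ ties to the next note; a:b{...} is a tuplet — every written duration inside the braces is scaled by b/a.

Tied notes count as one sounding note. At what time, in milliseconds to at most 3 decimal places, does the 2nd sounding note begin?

note 2 onset = 3/2b = 857.143ms

1. 0.0ms @ 0 + 857.143ms (3/2)
2. 857.143ms @ 3/2 + 285.714ms (1/2)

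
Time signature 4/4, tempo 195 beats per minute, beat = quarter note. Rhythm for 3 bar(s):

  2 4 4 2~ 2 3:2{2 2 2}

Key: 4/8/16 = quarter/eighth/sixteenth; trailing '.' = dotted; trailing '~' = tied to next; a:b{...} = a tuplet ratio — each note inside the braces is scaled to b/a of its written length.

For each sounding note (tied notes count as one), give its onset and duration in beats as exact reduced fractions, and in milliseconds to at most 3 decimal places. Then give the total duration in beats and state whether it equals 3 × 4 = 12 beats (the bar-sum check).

1) 0.0ms=0b +615.385ms=2b
2) 615.385ms=2b +307.692ms=1b
3) 923.077ms=3b +307.692ms=1b
4) 1230.769ms=4b +1230.769ms=4b
5) 2461.538ms=8b +410.256ms=4/3b
6) 2871.795ms=28/3b +410.256ms=4/3b
7) 3282.051ms=32/3b +410.256ms=4/3b
Σ=12b of 12 (195bpm 4/4) — PASS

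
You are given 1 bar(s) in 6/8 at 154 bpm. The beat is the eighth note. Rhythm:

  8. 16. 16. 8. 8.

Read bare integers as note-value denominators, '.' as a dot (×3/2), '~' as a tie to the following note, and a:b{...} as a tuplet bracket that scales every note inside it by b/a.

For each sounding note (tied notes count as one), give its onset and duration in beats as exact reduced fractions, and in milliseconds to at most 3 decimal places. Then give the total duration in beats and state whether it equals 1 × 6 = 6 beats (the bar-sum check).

1) 0.0ms=0b +584.416ms=3/2b
2) 584.416ms=3/2b +292.208ms=3/4b
3) 876.623ms=9/4b +292.208ms=3/4b
4) 1168.831ms=3b +584.416ms=3/2b
5) 1753.247ms=9/2b +584.416ms=3/2b
Σ=6b of 6 (154bpm 6/8) — PASS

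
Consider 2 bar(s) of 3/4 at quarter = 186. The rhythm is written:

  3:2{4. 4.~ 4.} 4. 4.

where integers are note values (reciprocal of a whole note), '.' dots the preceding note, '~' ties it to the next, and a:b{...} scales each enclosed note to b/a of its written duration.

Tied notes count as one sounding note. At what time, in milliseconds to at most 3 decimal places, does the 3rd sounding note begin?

1. 0.0ms @ 0 + 322.581ms (1)
2. 322.581ms @ 1 + 645.161ms (2)
3. 967.742ms @ 3 + 483.871ms (3/2)
4. 1451.613ms @ 9/2 + 483.871ms (3/2)

note 3 onset = 3b = 967.742ms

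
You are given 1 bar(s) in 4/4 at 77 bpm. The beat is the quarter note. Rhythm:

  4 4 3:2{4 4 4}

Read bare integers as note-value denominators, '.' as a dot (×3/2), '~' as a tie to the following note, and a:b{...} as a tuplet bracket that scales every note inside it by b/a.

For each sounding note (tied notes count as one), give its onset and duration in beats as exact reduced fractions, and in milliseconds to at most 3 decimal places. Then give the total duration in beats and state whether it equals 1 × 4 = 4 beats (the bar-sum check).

1) 0.0ms=0b +779.221ms=1b
2) 779.221ms=1b +779.221ms=1b
3) 1558.442ms=2b +519.481ms=2/3b
4) 2077.922ms=8/3b +519.481ms=2/3b
5) 2597.403ms=10/3b +519.481ms=2/3b
Σ=4b of 4 (77bpm 4/4) — PASS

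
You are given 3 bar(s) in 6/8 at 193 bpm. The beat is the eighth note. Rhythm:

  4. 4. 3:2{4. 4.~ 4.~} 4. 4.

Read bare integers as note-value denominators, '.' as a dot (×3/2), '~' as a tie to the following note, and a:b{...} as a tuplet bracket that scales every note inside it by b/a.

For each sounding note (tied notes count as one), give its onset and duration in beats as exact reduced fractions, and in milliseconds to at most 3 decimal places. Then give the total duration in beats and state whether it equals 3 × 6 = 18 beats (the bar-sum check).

1) 0.0ms=0b +932.642ms=3b
2) 932.642ms=3b +932.642ms=3b
3) 1865.285ms=6b +621.762ms=2b
4) 2487.047ms=8b +2176.166ms=7b
5) 4663.212ms=15b +932.642ms=3b
Σ=18b of 18 (193bpm 6/8) — PASS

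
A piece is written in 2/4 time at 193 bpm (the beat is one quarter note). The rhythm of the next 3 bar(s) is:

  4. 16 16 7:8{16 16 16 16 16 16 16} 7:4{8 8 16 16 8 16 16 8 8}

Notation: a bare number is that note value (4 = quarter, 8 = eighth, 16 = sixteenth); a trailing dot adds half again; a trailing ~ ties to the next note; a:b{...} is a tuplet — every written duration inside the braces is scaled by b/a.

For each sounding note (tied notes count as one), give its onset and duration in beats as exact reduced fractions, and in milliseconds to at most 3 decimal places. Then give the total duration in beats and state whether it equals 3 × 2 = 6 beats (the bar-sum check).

1) 0.0ms=0b +466.321ms=3/2b
2) 466.321ms=3/2b +77.72ms=1/4b
3) 544.041ms=7/4b +77.72ms=1/4b
4) 621.762ms=2b +88.823ms=2/7b
5) 710.585ms=16/7b +88.823ms=2/7b
6) 799.408ms=18/7b +88.823ms=2/7b
7) 888.231ms=20/7b +88.823ms=2/7b
8) 977.054ms=22/7b +88.823ms=2/7b
9) 1065.877ms=24/7b +88.823ms=2/7b
10) 1154.7ms=26/7b +88.823ms=2/7b
11) 1243.523ms=4b +88.823ms=2/7b
12) 1332.346ms=30/7b +88.823ms=2/7b
13) 1421.17ms=32/7b +44.412ms=1/7b
14) 1465.581ms=33/7b +44.412ms=1/7b
15) 1509.993ms=34/7b +88.823ms=2/7b
16) 1598.816ms=36/7b +44.412ms=1/7b
17) 1643.227ms=37/7b +44.412ms=1/7b
18) 1687.639ms=38/7b +88.823ms=2/7b
19) 1776.462ms=40/7b +88.823ms=2/7b
Σ=6b of 6 (193bpm 2/4) — PASS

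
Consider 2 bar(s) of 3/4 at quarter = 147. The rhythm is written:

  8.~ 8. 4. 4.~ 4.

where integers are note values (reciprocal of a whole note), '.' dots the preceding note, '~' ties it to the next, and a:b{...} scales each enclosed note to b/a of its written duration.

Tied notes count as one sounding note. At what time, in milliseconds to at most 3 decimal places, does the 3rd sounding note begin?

note 3 onset = 3b = 1224.49ms

1. 0.0ms @ 0 + 612.245ms (3/2)
2. 612.245ms @ 3/2 + 612.245ms (3/2)
3. 1224.49ms @ 3 + 1224.49ms (3)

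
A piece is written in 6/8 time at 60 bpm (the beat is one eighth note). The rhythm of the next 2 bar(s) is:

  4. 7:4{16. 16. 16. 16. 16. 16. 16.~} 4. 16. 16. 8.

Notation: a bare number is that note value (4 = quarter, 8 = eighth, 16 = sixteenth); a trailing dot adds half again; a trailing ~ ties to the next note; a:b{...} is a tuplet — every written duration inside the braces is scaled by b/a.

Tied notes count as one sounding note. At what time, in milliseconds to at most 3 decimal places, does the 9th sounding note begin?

note 9 onset = 9b = 9000.0ms

1. 0.0ms @ 0 + 3000.0ms (3)
2. 3000.0ms @ 3 + 428.571ms (3/7)
3. 3428.571ms @ 24/7 + 428.571ms (3/7)
4. 3857.143ms @ 27/7 + 428.571ms (3/7)
5. 4285.714ms @ 30/7 + 428.571ms (3/7)
6. 4714.286ms @ 33/7 + 428.571ms (3/7)
7. 5142.857ms @ 36/7 + 428.571ms (3/7)
8. 5571.429ms @ 39/7 + 3428.571ms (24/7)
9. 9000.0ms @ 9 + 750.0ms (3/4)
10. 9750.0ms @ 39/4 + 750.0ms (3/4)
11. 10500.0ms @ 21/2 + 1500.0ms (3/2)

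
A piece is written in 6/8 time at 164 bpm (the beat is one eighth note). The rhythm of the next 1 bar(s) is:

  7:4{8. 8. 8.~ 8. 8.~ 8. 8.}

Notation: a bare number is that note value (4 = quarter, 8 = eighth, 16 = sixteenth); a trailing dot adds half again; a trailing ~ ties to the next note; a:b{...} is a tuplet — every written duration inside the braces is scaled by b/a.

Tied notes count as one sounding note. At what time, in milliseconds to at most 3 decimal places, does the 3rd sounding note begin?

1. 0.0ms @ 0 + 313.589ms (6/7)
2. 313.589ms @ 6/7 + 313.589ms (6/7)
3. 627.178ms @ 12/7 + 627.178ms (12/7)
4. 1254.355ms @ 24/7 + 627.178ms (12/7)
5. 1881.533ms @ 36/7 + 313.589ms (6/7)

note 3 onset = 12/7b = 627.178ms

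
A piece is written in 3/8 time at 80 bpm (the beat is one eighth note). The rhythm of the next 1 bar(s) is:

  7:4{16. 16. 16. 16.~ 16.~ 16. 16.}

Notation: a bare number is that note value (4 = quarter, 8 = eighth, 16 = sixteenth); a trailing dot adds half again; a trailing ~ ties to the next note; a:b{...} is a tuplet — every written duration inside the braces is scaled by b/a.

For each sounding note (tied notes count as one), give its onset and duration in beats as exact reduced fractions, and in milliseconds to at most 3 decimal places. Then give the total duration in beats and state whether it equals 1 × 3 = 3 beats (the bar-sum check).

1) 0.0ms=0b +321.429ms=3/7b
2) 321.429ms=3/7b +321.429ms=3/7b
3) 642.857ms=6/7b +321.429ms=3/7b
4) 964.286ms=9/7b +964.286ms=9/7b
5) 1928.571ms=18/7b +321.429ms=3/7b
Σ=3b of 3 (80bpm 3/8) — PASS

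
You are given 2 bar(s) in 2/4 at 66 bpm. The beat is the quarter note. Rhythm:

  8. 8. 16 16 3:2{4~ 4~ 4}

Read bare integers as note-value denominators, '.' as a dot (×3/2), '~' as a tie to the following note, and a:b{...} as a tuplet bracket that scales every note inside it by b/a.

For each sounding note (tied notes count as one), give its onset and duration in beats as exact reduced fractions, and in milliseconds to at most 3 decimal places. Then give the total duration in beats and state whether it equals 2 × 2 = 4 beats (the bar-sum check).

1) 0.0ms=0b +681.818ms=3/4b
2) 681.818ms=3/4b +681.818ms=3/4b
3) 1363.636ms=3/2b +227.273ms=1/4b
4) 1590.909ms=7/4b +227.273ms=1/4b
5) 1818.182ms=2b +1818.182ms=2b
Σ=4b of 4 (66bpm 2/4) — PASS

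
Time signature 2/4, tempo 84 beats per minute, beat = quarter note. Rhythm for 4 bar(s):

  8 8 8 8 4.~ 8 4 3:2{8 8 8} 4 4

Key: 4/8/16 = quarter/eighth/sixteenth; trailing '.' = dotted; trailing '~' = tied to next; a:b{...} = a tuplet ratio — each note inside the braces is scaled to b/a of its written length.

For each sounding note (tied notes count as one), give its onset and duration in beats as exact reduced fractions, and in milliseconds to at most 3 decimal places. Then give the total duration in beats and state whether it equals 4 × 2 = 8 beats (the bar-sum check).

1) 0.0ms=0b +357.143ms=1/2b
2) 357.143ms=1/2b +357.143ms=1/2b
3) 714.286ms=1b +357.143ms=1/2b
4) 1071.429ms=3/2b +357.143ms=1/2b
5) 1428.571ms=2b +1428.571ms=2b
6) 2857.143ms=4b +714.286ms=1b
7) 3571.429ms=5b +238.095ms=1/3b
8) 3809.524ms=16/3b +238.095ms=1/3b
9) 4047.619ms=17/3b +238.095ms=1/3b
10) 4285.714ms=6b +714.286ms=1b
11) 5000.0ms=7b +714.286ms=1b
Σ=8b of 8 (84bpm 2/4) — PASS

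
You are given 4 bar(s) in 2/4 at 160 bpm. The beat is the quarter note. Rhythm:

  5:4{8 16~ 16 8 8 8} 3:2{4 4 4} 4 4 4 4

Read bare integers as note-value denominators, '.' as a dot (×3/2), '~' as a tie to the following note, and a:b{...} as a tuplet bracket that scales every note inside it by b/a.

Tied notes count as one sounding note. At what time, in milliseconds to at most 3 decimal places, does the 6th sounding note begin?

note 6 onset = 2b = 750.0ms

1. 0.0ms @ 0 + 150.0ms (2/5)
2. 150.0ms @ 2/5 + 150.0ms (2/5)
3. 300.0ms @ 4/5 + 150.0ms (2/5)
4. 450.0ms @ 6/5 + 150.0ms (2/5)
5. 600.0ms @ 8/5 + 150.0ms (2/5)
6. 750.0ms @ 2 + 250.0ms (2/3)
7. 1000.0ms @ 8/3 + 250.0ms (2/3)
8. 1250.0ms @ 10/3 + 250.0ms (2/3)
9. 1500.0ms @ 4 + 375.0ms (1)
10. 1875.0ms @ 5 + 375.0ms (1)
11. 2250.0ms @ 6 + 375.0ms (1)
12. 2625.0ms @ 7 + 375.0ms (1)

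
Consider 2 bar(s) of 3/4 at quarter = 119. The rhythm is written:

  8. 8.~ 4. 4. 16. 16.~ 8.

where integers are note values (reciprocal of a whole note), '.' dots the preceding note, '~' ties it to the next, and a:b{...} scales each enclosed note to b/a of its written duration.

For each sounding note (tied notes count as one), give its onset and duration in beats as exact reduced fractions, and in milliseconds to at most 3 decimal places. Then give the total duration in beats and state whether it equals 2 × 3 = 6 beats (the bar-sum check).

1) 0.0ms=0b +378.151ms=3/4b
2) 378.151ms=3/4b +1134.454ms=9/4b
3) 1512.605ms=3b +756.303ms=3/2b
4) 2268.908ms=9/2b +189.076ms=3/8b
5) 2457.983ms=39/8b +567.227ms=9/8b
Σ=6b of 6 (119bpm 3/4) — PASS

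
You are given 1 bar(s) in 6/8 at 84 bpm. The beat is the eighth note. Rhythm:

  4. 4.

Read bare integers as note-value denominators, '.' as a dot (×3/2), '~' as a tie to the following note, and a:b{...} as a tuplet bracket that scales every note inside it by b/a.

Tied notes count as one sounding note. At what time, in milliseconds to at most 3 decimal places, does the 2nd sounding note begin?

1. 0.0ms @ 0 + 2142.857ms (3)
2. 2142.857ms @ 3 + 2142.857ms (3)

note 2 onset = 3b = 2142.857ms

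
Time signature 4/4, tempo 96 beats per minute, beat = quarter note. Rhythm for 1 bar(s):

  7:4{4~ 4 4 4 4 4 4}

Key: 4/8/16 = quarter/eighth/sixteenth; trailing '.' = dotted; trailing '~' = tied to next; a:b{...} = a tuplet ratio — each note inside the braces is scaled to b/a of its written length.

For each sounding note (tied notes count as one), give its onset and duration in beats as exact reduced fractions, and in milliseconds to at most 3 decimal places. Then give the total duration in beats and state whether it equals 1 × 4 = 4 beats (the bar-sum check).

1) 0.0ms=0b +714.286ms=8/7b
2) 714.286ms=8/7b +357.143ms=4/7b
3) 1071.429ms=12/7b +357.143ms=4/7b
4) 1428.571ms=16/7b +357.143ms=4/7b
5) 1785.714ms=20/7b +357.143ms=4/7b
6) 2142.857ms=24/7b +357.143ms=4/7b
Σ=4b of 4 (96bpm 4/4) — PASS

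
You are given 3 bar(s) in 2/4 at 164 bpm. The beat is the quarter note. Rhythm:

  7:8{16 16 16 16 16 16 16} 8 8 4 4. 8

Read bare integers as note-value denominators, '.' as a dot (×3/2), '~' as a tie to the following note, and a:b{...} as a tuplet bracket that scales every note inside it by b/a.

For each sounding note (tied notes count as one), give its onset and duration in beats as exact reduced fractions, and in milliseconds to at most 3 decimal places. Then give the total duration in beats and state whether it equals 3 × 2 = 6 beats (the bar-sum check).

1) 0.0ms=0b +104.53ms=2/7b
2) 104.53ms=2/7b +104.53ms=2/7b
3) 209.059ms=4/7b +104.53ms=2/7b
4) 313.589ms=6/7b +104.53ms=2/7b
5) 418.118ms=8/7b +104.53ms=2/7b
6) 522.648ms=10/7b +104.53ms=2/7b
7) 627.178ms=12/7b +104.53ms=2/7b
8) 731.707ms=2b +182.927ms=1/2b
9) 914.634ms=5/2b +182.927ms=1/2b
10) 1097.561ms=3b +365.854ms=1b
11) 1463.415ms=4b +548.78ms=3/2b
12) 2012.195ms=11/2b +182.927ms=1/2b
Σ=6b of 6 (164bpm 2/4) — PASS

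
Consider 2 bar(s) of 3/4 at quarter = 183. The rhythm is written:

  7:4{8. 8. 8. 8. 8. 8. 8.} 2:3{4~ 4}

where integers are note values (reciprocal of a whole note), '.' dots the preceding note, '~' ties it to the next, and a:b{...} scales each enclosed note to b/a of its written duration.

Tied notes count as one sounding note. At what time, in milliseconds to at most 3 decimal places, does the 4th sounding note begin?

1. 0.0ms @ 0 + 140.515ms (3/7)
2. 140.515ms @ 3/7 + 140.515ms (3/7)
3. 281.03ms @ 6/7 + 140.515ms (3/7)
4. 421.546ms @ 9/7 + 140.515ms (3/7)
5. 562.061ms @ 12/7 + 140.515ms (3/7)
6. 702.576ms @ 15/7 + 140.515ms (3/7)
7. 843.091ms @ 18/7 + 140.515ms (3/7)
8. 983.607ms @ 3 + 983.607ms (3)

note 4 onset = 9/7b = 421.546ms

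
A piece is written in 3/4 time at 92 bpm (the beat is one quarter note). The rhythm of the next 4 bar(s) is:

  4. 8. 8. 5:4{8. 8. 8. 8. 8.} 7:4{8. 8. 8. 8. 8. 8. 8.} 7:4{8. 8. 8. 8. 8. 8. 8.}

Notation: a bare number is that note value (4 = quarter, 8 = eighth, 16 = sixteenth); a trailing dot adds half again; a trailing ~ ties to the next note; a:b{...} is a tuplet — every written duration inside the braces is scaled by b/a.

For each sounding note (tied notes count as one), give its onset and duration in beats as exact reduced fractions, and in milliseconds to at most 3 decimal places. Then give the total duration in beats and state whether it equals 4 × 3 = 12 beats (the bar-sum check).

1) 0.0ms=0b +978.261ms=3/2b
2) 978.261ms=3/2b +489.13ms=3/4b
3) 1467.391ms=9/4b +489.13ms=3/4b
4) 1956.522ms=3b +391.304ms=3/5b
5) 2347.826ms=18/5b +391.304ms=3/5b
6) 2739.13ms=21/5b +391.304ms=3/5b
7) 3130.435ms=24/5b +391.304ms=3/5b
8) 3521.739ms=27/5b +391.304ms=3/5b
9) 3913.043ms=6b +279.503ms=3/7b
10) 4192.547ms=45/7b +279.503ms=3/7b
11) 4472.05ms=48/7b +279.503ms=3/7b
12) 4751.553ms=51/7b +279.503ms=3/7b
13) 5031.056ms=54/7b +279.503ms=3/7b
14) 5310.559ms=57/7b +279.503ms=3/7b
15) 5590.062ms=60/7b +279.503ms=3/7b
16) 5869.565ms=9b +279.503ms=3/7b
17) 6149.068ms=66/7b +279.503ms=3/7b
18) 6428.571ms=69/7b +279.503ms=3/7b
19) 6708.075ms=72/7b +279.503ms=3/7b
20) 6987.578ms=75/7b +279.503ms=3/7b
21) 7267.081ms=78/7b +279.503ms=3/7b
22) 7546.584ms=81/7b +279.503ms=3/7b
Σ=12b of 12 (92bpm 3/4) — PASS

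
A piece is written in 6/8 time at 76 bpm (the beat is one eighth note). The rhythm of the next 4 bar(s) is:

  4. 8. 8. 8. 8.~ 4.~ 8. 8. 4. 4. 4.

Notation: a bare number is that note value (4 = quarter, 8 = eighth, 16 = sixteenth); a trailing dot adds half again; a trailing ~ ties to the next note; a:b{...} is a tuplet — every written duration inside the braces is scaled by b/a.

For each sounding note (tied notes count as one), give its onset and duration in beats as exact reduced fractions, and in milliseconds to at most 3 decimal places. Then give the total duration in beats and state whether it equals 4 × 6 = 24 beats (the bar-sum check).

1) 0.0ms=0b +2368.421ms=3b
2) 2368.421ms=3b +1184.211ms=3/2b
3) 3552.632ms=9/2b +1184.211ms=3/2b
4) 4736.842ms=6b +1184.211ms=3/2b
5) 5921.053ms=15/2b +4736.842ms=6b
6) 10657.895ms=27/2b +1184.211ms=3/2b
7) 11842.105ms=15b +2368.421ms=3b
8) 14210.526ms=18b +2368.421ms=3b
9) 16578.947ms=21b +2368.421ms=3b
Σ=24b of 24 (76bpm 6/8) — PASS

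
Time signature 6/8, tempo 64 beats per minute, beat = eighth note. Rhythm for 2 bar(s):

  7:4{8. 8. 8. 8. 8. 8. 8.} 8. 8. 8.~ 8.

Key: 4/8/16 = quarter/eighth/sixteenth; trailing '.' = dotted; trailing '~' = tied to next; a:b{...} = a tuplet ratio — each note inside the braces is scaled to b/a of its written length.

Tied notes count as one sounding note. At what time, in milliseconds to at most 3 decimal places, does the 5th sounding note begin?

1. 0.0ms @ 0 + 803.571ms (6/7)
2. 803.571ms @ 6/7 + 803.571ms (6/7)
3. 1607.143ms @ 12/7 + 803.571ms (6/7)
4. 2410.714ms @ 18/7 + 803.571ms (6/7)
5. 3214.286ms @ 24/7 + 803.571ms (6/7)
6. 4017.857ms @ 30/7 + 803.571ms (6/7)
7. 4821.429ms @ 36/7 + 803.571ms (6/7)
8. 5625.0ms @ 6 + 1406.25ms (3/2)
9. 7031.25ms @ 15/2 + 1406.25ms (3/2)
10. 8437.5ms @ 9 + 2812.5ms (3)

note 5 onset = 24/7b = 3214.286ms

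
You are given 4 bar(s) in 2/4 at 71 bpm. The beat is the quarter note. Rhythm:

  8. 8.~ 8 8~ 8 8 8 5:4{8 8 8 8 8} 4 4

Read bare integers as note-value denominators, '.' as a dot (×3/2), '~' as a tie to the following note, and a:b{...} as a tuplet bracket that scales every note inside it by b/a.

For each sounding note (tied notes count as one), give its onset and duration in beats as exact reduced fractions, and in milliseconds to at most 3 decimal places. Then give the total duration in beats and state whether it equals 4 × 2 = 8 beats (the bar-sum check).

1) 0.0ms=0b +633.803ms=3/4b
2) 633.803ms=3/4b +1056.338ms=5/4b
3) 1690.141ms=2b +845.07ms=1b
4) 2535.211ms=3b +422.535ms=1/2b
5) 2957.746ms=7/2b +422.535ms=1/2b
6) 3380.282ms=4b +338.028ms=2/5b
7) 3718.31ms=22/5b +338.028ms=2/5b
8) 4056.338ms=24/5b +338.028ms=2/5b
9) 4394.366ms=26/5b +338.028ms=2/5b
10) 4732.394ms=28/5b +338.028ms=2/5b
11) 5070.423ms=6b +845.07ms=1b
12) 5915.493ms=7b +845.07ms=1b
Σ=8b of 8 (71bpm 2/4) — PASS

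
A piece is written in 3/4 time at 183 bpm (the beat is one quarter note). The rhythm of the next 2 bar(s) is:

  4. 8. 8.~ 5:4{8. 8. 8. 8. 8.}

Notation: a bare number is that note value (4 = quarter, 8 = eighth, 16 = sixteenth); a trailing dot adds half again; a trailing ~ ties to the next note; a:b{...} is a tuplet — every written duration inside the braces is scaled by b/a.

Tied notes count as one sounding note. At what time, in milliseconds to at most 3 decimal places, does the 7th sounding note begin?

note 7 onset = 27/5b = 1770.492ms

1. 0.0ms @ 0 + 491.803ms (3/2)
2. 491.803ms @ 3/2 + 245.902ms (3/4)
3. 737.705ms @ 9/4 + 442.623ms (27/20)
4. 1180.328ms @ 18/5 + 196.721ms (3/5)
5. 1377.049ms @ 21/5 + 196.721ms (3/5)
6. 1573.77ms @ 24/5 + 196.721ms (3/5)
7. 1770.492ms @ 27/5 + 196.721ms (3/5)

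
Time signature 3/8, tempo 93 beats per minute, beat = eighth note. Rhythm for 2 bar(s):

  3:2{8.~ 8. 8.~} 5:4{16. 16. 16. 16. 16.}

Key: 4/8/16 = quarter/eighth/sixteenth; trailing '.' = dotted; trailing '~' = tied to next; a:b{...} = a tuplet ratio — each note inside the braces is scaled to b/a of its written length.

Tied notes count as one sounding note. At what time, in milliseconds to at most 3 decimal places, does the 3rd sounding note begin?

1. 0.0ms @ 0 + 1290.323ms (2)
2. 1290.323ms @ 2 + 1032.258ms (8/5)
3. 2322.581ms @ 18/5 + 387.097ms (3/5)
4. 2709.677ms @ 21/5 + 387.097ms (3/5)
5. 3096.774ms @ 24/5 + 387.097ms (3/5)
6. 3483.871ms @ 27/5 + 387.097ms (3/5)

note 3 onset = 18/5b = 2322.581ms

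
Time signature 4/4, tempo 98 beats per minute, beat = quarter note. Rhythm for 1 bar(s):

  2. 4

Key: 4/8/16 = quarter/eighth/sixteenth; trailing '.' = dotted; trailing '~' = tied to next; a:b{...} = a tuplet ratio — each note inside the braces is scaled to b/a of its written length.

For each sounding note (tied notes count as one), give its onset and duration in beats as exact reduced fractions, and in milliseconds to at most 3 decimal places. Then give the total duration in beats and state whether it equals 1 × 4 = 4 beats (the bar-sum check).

1) 0.0ms=0b +1836.735ms=3b
2) 1836.735ms=3b +612.245ms=1b
Σ=4b of 4 (98bpm 4/4) — PASS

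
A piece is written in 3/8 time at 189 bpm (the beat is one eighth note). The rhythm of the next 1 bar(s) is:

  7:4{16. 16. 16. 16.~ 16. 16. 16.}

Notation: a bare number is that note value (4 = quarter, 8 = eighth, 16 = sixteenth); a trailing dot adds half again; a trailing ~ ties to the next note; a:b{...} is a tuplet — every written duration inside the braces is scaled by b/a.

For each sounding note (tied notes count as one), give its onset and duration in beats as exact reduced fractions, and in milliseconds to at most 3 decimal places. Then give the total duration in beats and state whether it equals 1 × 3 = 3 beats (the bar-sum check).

1) 0.0ms=0b +136.054ms=3/7b
2) 136.054ms=3/7b +136.054ms=3/7b
3) 272.109ms=6/7b +136.054ms=3/7b
4) 408.163ms=9/7b +272.109ms=6/7b
5) 680.272ms=15/7b +136.054ms=3/7b
6) 816.327ms=18/7b +136.054ms=3/7b
Σ=3b of 3 (189bpm 3/8) — PASS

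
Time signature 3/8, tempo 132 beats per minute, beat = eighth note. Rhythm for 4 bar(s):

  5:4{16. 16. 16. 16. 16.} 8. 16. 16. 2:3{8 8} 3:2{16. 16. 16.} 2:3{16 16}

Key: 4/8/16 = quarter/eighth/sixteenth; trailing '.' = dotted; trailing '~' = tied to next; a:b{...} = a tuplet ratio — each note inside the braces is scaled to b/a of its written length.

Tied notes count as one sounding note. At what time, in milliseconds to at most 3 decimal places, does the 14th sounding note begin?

1. 0.0ms @ 0 + 272.727ms (3/5)
2. 272.727ms @ 3/5 + 272.727ms (3/5)
3. 545.455ms @ 6/5 + 272.727ms (3/5)
4. 818.182ms @ 9/5 + 272.727ms (3/5)
5. 1090.909ms @ 12/5 + 272.727ms (3/5)
6. 1363.636ms @ 3 + 681.818ms (3/2)
7. 2045.455ms @ 9/2 + 340.909ms (3/4)
8. 2386.364ms @ 21/4 + 340.909ms (3/4)
9. 2727.273ms @ 6 + 681.818ms (3/2)
10. 3409.091ms @ 15/2 + 681.818ms (3/2)
11. 4090.909ms @ 9 + 227.273ms (1/2)
12. 4318.182ms @ 19/2 + 227.273ms (1/2)
13. 4545.455ms @ 10 + 227.273ms (1/2)
14. 4772.727ms @ 21/2 + 340.909ms (3/4)
15. 5113.636ms @ 45/4 + 340.909ms (3/4)

note 14 onset = 21/2b = 4772.727ms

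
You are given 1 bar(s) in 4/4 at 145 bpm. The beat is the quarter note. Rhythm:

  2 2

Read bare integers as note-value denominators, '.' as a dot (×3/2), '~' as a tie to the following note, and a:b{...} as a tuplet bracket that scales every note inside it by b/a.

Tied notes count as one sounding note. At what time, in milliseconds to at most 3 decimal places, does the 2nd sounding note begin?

1. 0.0ms @ 0 + 827.586ms (2)
2. 827.586ms @ 2 + 827.586ms (2)

note 2 onset = 2b = 827.586ms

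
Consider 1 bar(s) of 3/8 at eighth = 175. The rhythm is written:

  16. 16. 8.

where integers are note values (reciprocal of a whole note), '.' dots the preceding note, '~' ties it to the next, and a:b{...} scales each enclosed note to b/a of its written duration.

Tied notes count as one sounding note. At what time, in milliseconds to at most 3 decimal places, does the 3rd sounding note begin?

note 3 onset = 3/2b = 514.286ms

1. 0.0ms @ 0 + 257.143ms (3/4)
2. 257.143ms @ 3/4 + 257.143ms (3/4)
3. 514.286ms @ 3/2 + 514.286ms (3/2)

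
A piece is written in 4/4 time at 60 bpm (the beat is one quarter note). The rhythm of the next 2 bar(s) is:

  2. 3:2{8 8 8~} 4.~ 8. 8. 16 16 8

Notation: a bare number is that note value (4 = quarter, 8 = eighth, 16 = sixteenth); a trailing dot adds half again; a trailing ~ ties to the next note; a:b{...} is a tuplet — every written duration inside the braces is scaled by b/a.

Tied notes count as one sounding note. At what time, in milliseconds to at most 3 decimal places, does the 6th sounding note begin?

1. 0.0ms @ 0 + 3000.0ms (3)
2. 3000.0ms @ 3 + 333.333ms (1/3)
3. 3333.333ms @ 10/3 + 333.333ms (1/3)
4. 3666.667ms @ 11/3 + 2583.333ms (31/12)
5. 6250.0ms @ 25/4 + 750.0ms (3/4)
6. 7000.0ms @ 7 + 250.0ms (1/4)
7. 7250.0ms @ 29/4 + 250.0ms (1/4)
8. 7500.0ms @ 15/2 + 500.0ms (1/2)

note 6 onset = 7b = 7000.0ms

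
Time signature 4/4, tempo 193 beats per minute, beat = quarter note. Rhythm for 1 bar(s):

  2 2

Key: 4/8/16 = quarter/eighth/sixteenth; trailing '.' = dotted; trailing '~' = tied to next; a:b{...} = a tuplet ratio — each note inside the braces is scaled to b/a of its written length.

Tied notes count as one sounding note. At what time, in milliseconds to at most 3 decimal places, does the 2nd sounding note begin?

1. 0.0ms @ 0 + 621.762ms (2)
2. 621.762ms @ 2 + 621.762ms (2)

note 2 onset = 2b = 621.762ms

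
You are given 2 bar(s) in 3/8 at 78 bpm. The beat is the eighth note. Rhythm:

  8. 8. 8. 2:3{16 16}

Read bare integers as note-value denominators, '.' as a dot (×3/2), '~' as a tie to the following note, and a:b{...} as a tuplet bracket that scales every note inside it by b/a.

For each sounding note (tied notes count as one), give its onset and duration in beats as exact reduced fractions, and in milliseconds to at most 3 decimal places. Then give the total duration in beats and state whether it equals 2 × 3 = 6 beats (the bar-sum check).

1) 0.0ms=0b +1153.846ms=3/2b
2) 1153.846ms=3/2b +1153.846ms=3/2b
3) 2307.692ms=3b +1153.846ms=3/2b
4) 3461.538ms=9/2b +576.923ms=3/4b
5) 4038.462ms=21/4b +576.923ms=3/4b
Σ=6b of 6 (78bpm 3/8) — PASS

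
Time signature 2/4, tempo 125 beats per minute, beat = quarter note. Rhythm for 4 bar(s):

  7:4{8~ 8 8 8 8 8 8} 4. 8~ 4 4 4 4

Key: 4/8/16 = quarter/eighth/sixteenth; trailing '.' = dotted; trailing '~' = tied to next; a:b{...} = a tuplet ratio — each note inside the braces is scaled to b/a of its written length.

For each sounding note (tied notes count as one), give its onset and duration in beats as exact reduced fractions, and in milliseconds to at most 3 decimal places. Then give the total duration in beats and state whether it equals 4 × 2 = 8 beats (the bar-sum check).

1) 0.0ms=0b +274.286ms=4/7b
2) 274.286ms=4/7b +137.143ms=2/7b
3) 411.429ms=6/7b +137.143ms=2/7b
4) 548.571ms=8/7b +137.143ms=2/7b
5) 685.714ms=10/7b +137.143ms=2/7b
6) 822.857ms=12/7b +137.143ms=2/7b
7) 960.0ms=2b +720.0ms=3/2b
8) 1680.0ms=7/2b +720.0ms=3/2b
9) 2400.0ms=5b +480.0ms=1b
10) 2880.0ms=6b +480.0ms=1b
11) 3360.0ms=7b +480.0ms=1b
Σ=8b of 8 (125bpm 2/4) — PASS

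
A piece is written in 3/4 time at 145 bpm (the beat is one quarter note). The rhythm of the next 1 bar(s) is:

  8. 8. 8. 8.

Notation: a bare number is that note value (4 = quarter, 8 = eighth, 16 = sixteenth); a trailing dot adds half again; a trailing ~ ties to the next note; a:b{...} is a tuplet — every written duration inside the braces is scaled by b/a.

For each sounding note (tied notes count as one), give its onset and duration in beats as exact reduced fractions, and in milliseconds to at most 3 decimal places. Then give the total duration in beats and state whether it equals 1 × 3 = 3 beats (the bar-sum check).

1) 0.0ms=0b +310.345ms=3/4b
2) 310.345ms=3/4b +310.345ms=3/4b
3) 620.69ms=3/2b +310.345ms=3/4b
4) 931.034ms=9/4b +310.345ms=3/4b
Σ=3b of 3 (145bpm 3/4) — PASS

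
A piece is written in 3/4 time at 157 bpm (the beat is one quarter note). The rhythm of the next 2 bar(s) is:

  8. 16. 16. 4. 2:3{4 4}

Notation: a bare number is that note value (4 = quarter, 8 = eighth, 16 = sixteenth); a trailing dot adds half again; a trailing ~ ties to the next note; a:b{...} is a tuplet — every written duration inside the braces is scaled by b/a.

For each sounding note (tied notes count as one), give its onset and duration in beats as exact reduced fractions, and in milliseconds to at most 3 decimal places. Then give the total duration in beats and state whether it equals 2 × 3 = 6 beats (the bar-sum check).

1) 0.0ms=0b +286.624ms=3/4b
2) 286.624ms=3/4b +143.312ms=3/8b
3) 429.936ms=9/8b +143.312ms=3/8b
4) 573.248ms=3/2b +573.248ms=3/2b
5) 1146.497ms=3b +573.248ms=3/2b
6) 1719.745ms=9/2b +573.248ms=3/2b
Σ=6b of 6 (157bpm 3/4) — PASS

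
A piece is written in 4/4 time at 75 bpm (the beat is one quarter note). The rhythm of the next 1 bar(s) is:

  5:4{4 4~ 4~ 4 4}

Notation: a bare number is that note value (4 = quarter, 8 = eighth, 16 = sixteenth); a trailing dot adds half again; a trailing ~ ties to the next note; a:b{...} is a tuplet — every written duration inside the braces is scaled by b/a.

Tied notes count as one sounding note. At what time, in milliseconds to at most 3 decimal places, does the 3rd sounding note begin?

1. 0.0ms @ 0 + 640.0ms (4/5)
2. 640.0ms @ 4/5 + 1920.0ms (12/5)
3. 2560.0ms @ 16/5 + 640.0ms (4/5)

note 3 onset = 16/5b = 2560.0ms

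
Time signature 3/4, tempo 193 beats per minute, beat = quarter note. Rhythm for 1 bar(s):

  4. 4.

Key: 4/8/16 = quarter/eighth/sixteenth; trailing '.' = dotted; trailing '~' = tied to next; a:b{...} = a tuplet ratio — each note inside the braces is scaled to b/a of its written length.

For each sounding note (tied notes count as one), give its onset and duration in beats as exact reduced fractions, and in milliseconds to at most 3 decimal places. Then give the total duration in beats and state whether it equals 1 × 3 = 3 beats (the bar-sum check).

1) 0.0ms=0b +466.321ms=3/2b
2) 466.321ms=3/2b +466.321ms=3/2b
Σ=3b of 3 (193bpm 3/4) — PASS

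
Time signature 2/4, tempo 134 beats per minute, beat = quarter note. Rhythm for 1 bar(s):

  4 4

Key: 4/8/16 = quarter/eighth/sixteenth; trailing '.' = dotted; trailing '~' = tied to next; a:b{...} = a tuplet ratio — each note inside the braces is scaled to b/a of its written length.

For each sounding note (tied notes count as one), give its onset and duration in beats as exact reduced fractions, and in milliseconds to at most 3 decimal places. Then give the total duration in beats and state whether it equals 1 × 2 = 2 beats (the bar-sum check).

1) 0.0ms=0b +447.761ms=1b
2) 447.761ms=1b +447.761ms=1b
Σ=2b of 2 (134bpm 2/4) — PASS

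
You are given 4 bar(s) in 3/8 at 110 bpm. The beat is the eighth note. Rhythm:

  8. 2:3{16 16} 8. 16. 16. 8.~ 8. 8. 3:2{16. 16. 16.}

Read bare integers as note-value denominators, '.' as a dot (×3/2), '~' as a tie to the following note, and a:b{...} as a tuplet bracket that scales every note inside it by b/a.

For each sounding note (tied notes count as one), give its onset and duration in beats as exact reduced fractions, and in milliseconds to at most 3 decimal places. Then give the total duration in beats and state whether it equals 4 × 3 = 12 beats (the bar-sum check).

1) 0.0ms=0b +818.182ms=3/2b
2) 818.182ms=3/2b +409.091ms=3/4b
3) 1227.273ms=9/4b +409.091ms=3/4b
4) 1636.364ms=3b +818.182ms=3/2b
5) 2454.545ms=9/2b +409.091ms=3/4b
6) 2863.636ms=21/4b +409.091ms=3/4b
7) 3272.727ms=6b +1636.364ms=3b
8) 4909.091ms=9b +818.182ms=3/2b
9) 5727.273ms=21/2b +272.727ms=1/2b
10) 6000.0ms=11b +272.727ms=1/2b
11) 6272.727ms=23/2b +272.727ms=1/2b
Σ=12b of 12 (110bpm 3/8) — PASS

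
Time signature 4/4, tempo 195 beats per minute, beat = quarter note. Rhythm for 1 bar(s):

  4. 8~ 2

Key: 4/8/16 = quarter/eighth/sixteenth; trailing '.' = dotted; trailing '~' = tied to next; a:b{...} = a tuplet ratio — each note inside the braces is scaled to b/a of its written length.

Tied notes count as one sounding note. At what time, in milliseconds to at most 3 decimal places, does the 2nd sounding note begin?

note 2 onset = 3/2b = 461.538ms

1. 0.0ms @ 0 + 461.538ms (3/2)
2. 461.538ms @ 3/2 + 769.231ms (5/2)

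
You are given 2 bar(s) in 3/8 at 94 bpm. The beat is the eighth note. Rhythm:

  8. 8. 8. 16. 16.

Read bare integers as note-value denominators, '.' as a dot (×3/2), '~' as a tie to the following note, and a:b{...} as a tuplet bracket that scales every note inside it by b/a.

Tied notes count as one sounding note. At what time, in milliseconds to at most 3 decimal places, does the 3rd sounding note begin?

note 3 onset = 3b = 1914.894ms

1. 0.0ms @ 0 + 957.447ms (3/2)
2. 957.447ms @ 3/2 + 957.447ms (3/2)
3. 1914.894ms @ 3 + 957.447ms (3/2)
4. 2872.34ms @ 9/2 + 478.723ms (3/4)
5. 3351.064ms @ 21/4 + 478.723ms (3/4)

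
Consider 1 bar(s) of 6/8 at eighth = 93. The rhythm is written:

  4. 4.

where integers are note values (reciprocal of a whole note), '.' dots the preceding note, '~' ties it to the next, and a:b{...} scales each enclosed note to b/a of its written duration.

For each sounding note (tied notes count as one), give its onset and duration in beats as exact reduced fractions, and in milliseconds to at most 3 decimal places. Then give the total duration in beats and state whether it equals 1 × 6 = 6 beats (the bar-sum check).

1) 0.0ms=0b +1935.484ms=3b
2) 1935.484ms=3b +1935.484ms=3b
Σ=6b of 6 (93bpm 6/8) — PASS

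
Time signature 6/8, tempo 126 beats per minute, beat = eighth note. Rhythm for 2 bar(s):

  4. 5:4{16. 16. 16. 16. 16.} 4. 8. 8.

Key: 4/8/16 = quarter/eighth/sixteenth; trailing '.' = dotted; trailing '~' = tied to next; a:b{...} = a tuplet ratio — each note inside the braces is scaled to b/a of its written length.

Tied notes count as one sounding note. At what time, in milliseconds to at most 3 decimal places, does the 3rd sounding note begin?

note 3 onset = 18/5b = 1714.286ms

1. 0.0ms @ 0 + 1428.571ms (3)
2. 1428.571ms @ 3 + 285.714ms (3/5)
3. 1714.286ms @ 18/5 + 285.714ms (3/5)
4. 2000.0ms @ 21/5 + 285.714ms (3/5)
5. 2285.714ms @ 24/5 + 285.714ms (3/5)
6. 2571.429ms @ 27/5 + 285.714ms (3/5)
7. 2857.143ms @ 6 + 1428.571ms (3)
8. 4285.714ms @ 9 + 714.286ms (3/2)
9. 5000.0ms @ 21/2 + 714.286ms (3/2)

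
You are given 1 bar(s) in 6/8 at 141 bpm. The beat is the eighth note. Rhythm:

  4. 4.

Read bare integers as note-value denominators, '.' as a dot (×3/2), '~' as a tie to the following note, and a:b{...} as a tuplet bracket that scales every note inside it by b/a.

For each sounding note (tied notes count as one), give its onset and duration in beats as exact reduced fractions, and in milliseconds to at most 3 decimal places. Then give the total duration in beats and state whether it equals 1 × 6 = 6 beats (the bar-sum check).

1) 0.0ms=0b +1276.596ms=3b
2) 1276.596ms=3b +1276.596ms=3b
Σ=6b of 6 (141bpm 6/8) — PASS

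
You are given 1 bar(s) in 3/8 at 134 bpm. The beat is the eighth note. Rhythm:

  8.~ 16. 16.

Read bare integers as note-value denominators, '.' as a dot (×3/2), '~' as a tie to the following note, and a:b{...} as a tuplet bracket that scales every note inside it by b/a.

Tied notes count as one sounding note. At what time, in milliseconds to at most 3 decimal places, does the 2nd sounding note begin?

note 2 onset = 9/4b = 1007.463ms

1. 0.0ms @ 0 + 1007.463ms (9/4)
2. 1007.463ms @ 9/4 + 335.821ms (3/4)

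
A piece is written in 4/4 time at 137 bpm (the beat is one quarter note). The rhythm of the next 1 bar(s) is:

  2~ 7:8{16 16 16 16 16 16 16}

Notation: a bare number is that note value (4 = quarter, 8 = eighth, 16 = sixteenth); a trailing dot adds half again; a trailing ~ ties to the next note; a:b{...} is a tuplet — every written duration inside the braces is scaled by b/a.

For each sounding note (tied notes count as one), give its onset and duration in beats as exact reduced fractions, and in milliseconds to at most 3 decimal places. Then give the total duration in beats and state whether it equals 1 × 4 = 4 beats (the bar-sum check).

1) 0.0ms=0b +1001.043ms=16/7b
2) 1001.043ms=16/7b +125.13ms=2/7b
3) 1126.173ms=18/7b +125.13ms=2/7b
4) 1251.303ms=20/7b +125.13ms=2/7b
5) 1376.434ms=22/7b +125.13ms=2/7b
6) 1501.564ms=24/7b +125.13ms=2/7b
7) 1626.694ms=26/7b +125.13ms=2/7b
Σ=4b of 4 (137bpm 4/4) — PASS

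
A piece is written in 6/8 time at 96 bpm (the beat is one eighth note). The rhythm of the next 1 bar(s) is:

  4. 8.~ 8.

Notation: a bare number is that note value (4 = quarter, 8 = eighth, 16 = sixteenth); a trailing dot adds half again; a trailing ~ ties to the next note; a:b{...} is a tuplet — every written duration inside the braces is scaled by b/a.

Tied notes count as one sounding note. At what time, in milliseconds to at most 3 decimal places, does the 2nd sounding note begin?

note 2 onset = 3b = 1875.0ms

1. 0.0ms @ 0 + 1875.0ms (3)
2. 1875.0ms @ 3 + 1875.0ms (3)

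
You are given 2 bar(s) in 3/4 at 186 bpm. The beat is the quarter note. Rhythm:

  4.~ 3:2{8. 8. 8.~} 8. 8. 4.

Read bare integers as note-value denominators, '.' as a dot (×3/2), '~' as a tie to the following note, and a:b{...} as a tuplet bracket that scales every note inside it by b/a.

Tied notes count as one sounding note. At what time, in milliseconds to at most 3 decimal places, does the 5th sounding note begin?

1. 0.0ms @ 0 + 645.161ms (2)
2. 645.161ms @ 2 + 161.29ms (1/2)
3. 806.452ms @ 5/2 + 403.226ms (5/4)
4. 1209.677ms @ 15/4 + 241.935ms (3/4)
5. 1451.613ms @ 9/2 + 483.871ms (3/2)

note 5 onset = 9/2b = 1451.613ms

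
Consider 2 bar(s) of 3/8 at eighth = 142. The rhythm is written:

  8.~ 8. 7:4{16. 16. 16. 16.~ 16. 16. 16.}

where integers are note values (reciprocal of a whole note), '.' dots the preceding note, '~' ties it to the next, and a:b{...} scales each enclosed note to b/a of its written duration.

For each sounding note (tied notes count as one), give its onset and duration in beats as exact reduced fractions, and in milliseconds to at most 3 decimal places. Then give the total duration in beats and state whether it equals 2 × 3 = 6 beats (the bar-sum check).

1) 0.0ms=0b +1267.606ms=3b
2) 1267.606ms=3b +181.087ms=3/7b
3) 1448.692ms=24/7b +181.087ms=3/7b
4) 1629.779ms=27/7b +181.087ms=3/7b
5) 1810.865ms=30/7b +362.173ms=6/7b
6) 2173.038ms=36/7b +181.087ms=3/7b
7) 2354.125ms=39/7b +181.087ms=3/7b
Σ=6b of 6 (142bpm 3/8) — PASS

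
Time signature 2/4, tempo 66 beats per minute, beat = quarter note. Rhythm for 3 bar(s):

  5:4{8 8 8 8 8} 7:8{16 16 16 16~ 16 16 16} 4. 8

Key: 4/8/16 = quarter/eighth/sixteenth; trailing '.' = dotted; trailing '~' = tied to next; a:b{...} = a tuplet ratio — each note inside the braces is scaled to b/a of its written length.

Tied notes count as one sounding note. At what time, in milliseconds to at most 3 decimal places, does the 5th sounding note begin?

note 5 onset = 8/5b = 1454.545ms

1. 0.0ms @ 0 + 363.636ms (2/5)
2. 363.636ms @ 2/5 + 363.636ms (2/5)
3. 727.273ms @ 4/5 + 363.636ms (2/5)
4. 1090.909ms @ 6/5 + 363.636ms (2/5)
5. 1454.545ms @ 8/5 + 363.636ms (2/5)
6. 1818.182ms @ 2 + 259.74ms (2/7)
7. 2077.922ms @ 16/7 + 259.74ms (2/7)
8. 2337.662ms @ 18/7 + 259.74ms (2/7)
9. 2597.403ms @ 20/7 + 519.481ms (4/7)
10. 3116.883ms @ 24/7 + 259.74ms (2/7)
11. 3376.623ms @ 26/7 + 259.74ms (2/7)
12. 3636.364ms @ 4 + 1363.636ms (3/2)
13. 5000.0ms @ 11/2 + 454.545ms (1/2)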